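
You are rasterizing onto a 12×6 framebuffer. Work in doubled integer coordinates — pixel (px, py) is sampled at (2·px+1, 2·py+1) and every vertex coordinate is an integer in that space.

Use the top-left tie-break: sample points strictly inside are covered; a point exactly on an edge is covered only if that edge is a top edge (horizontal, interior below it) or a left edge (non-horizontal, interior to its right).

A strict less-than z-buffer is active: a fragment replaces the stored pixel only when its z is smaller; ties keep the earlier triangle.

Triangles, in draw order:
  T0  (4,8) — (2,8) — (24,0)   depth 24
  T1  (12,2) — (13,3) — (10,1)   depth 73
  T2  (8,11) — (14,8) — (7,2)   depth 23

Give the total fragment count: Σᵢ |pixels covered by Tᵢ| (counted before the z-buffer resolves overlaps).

T0:
  2·area = 16
  edge (4, 8)→(2, 8): d=(-2,0) right/bottom  bias=-1
  edge (2, 8)→(24, 0): d=(22,-8) top-left  bias=+0
  edge (24, 0)→(4, 8): d=(-20,8) right/bottom  bias=-1
    (5,2)@(11, 5): e=[6,6,4] → X
    (6,2)@(13, 5): e=[6,22,-12] → .
    (2,3)@(5, 7): e=[2,2,12] → X
    (3,3)@(7, 7): e=[2,18,-4] → .
    (5,3)@(11, 7): e=[2,50,-36] → .
    (2,4)@(5, 9): e=[-2,46,-28] → .
  covered (2 px):
    . . . . . . . . . . . .
    . . . . . . . . . . . .
    . . . . . X . . . . . .
    . . X . . . . . . . . .
    . . . . . . . . . . . .
    . . . . . . . . . . . .
T1:
  2·area = 1
  edge (12, 2)→(13, 3): d=(1,1) right/bottom  bias=-1
  edge (13, 3)→(10, 1): d=(-3,-2) top-left  bias=+0
  edge (10, 1)→(12, 2): d=(2,1) right/bottom  bias=-1
    (5,0)@(11, 1): e=[0,2,-1] → .  [on edge]
    (6,1)@(13, 3): e=[0,0,1] → .  [on edge]
    (7,2)@(15, 5): e=[0,-2,3] → .  [on edge]
    (8,3)@(17, 7): e=[0,-4,5] → .  [on edge]
    (9,3)@(19, 7): e=[-2,0,3] → .  [on edge]
    (9,4)@(19, 9): e=[0,-6,7] → .  [on edge]
    (10,5)@(21, 11): e=[0,-8,9] → .  [on edge]
  covered (0 px):
    . . . . . . . . . . . .
    . . . . . . . . . . . .
    . . . . . . . . . . . .
    . . . . . . . . . . . .
    . . . . . . . . . . . .
    . . . . . . . . . . . .
T2:
  2·area = 57  (B↔C swapped to make it positive)
  edge (8, 11)→(7, 2): d=(-1,-9) top-left  bias=+0
  edge (7, 2)→(14, 8): d=(7,6) right/bottom  bias=-1
  edge (14, 8)→(8, 11): d=(-6,3) right/bottom  bias=-1
    (4,2)@(9, 5): e=[15,9,33] → X
    (5,2)@(11, 5): e=[33,-3,27] → .
    (4,3)@(9, 7): e=[13,23,21] → X
    (5,3)@(11, 7): e=[31,11,15] → X
    (6,3)@(13, 7): e=[49,-1,9] → .
    (4,4)@(9, 9): e=[11,37,9] → X
    (6,4)@(13, 9): e=[47,13,-3] → .
    (4,5)@(9, 11): e=[9,51,-3] → .
    (5,5)@(11, 11): e=[27,39,-9] → .
  covered (5 px):
    . . . . . . . . . . . .
    . . . . . . . . . . . .
    . . . . X . . . . . . .
    . . . . X X . . . . . .
    . . . . X X . . . . . .
    . . . . . . . . . . . .

Final: 7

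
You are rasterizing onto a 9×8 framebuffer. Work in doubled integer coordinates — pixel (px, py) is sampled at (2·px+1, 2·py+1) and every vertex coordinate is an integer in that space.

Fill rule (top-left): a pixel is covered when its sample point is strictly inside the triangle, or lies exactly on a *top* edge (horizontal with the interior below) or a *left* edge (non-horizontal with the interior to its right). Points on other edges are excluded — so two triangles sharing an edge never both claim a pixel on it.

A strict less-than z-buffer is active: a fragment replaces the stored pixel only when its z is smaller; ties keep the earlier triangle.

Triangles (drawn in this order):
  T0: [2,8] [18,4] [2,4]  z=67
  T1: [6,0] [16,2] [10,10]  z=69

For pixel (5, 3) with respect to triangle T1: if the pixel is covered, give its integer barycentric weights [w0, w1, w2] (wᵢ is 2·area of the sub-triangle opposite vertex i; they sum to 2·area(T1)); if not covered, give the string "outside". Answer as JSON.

T0:
  2·area = 64  (B↔C swapped to make it positive)
  edge (2, 8)→(2, 4): d=(0,-4) top-left  bias=+0
  edge (2, 4)→(18, 4): d=(16,0) top-left  bias=+0
  edge (18, 4)→(2, 8): d=(-16,4) right/bottom  bias=-1
    (1,2)@(3, 5): e=[4,16,44] → █
    (2,2)@(5, 5): e=[12,16,36] → █
    (3,2)@(7, 5): e=[20,16,28] → █
    (4,2)@(9, 5): e=[28,16,20] → █
    (5,2)@(11, 5): e=[36,16,12] → █
    (6,2)@(13, 5): e=[44,16,4] → █
    (7,2)@(15, 5): e=[52,16,-4] → ·
    (1,3)@(3, 7): e=[4,48,12] → █
    (3,3)@(7, 7): e=[20,48,-4] → ·
    (4,3)@(9, 7): e=[28,48,-12] → ·
    (5,3)@(11, 7): e=[36,48,-20] → ·
    (6,3)@(13, 7): e=[44,48,-28] → ·
  covered (8 px):
    · · · · · · · · ·
    · · · · · · · · ·
    · █ █ █ █ █ █ · ·
    · █ █ · · · · · ·
    · · · · · · · · ·
    · · · · · · · · ·
    · · · · · · · · ·
    · · · · · · · · ·
T1:
  2·area = 92
  edge (6, 0)→(16, 2): d=(10,2) right/bottom  bias=-1
  edge (16, 2)→(10, 10): d=(-6,8) right/bottom  bias=-1
  edge (10, 10)→(6, 0): d=(-4,-10) top-left  bias=+0
    (3,0)@(7, 1): e=[8,78,6] → █
    (4,0)@(9, 1): e=[4,62,26] → █
    (5,0)@(11, 1): e=[0,46,46] → ·  [on edge]
    (3,1)@(7, 3): e=[28,66,-2] → ·
    (4,1)@(9, 3): e=[24,50,18] → █
    (5,1)@(11, 3): e=[20,34,38] → █
    (6,1)@(13, 3): e=[16,18,58] → █
    (7,1)@(15, 3): e=[12,2,78] → █
    (8,1)@(17, 3): e=[8,-14,98] → ·
    (4,2)@(9, 5): e=[44,38,10] → █
    (7,2)@(15, 5): e=[32,-10,70] → ·
    (4,3)@(9, 7): e=[64,26,2] → █
  covered (11 px):
    · · · █ █ · · · ·
    · · · · █ █ █ █ ·
    · · · · █ █ █ · ·
    · · · · █ █ · · ·
    · · · · · · · · ·
    · · · · · · · · ·
    · · · · · · · · ·
    · · · · · · · · ·

Final: [10,22,60]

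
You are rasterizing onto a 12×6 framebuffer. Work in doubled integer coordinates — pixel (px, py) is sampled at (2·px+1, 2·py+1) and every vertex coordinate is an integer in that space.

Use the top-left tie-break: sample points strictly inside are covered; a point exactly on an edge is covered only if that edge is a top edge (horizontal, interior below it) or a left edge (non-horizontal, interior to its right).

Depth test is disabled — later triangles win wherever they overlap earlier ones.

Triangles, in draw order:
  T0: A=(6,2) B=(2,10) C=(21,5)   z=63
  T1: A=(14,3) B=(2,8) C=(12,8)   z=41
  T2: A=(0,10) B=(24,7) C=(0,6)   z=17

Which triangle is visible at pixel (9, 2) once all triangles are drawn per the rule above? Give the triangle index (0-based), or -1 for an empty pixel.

T0:
  2·area = 132  (B↔C swapped to make it positive)
  edge (6, 2)→(21, 5): d=(15,3) right/bottom  bias=-1
  edge (21, 5)→(2, 10): d=(-19,5) right/bottom  bias=-1
  edge (2, 10)→(6, 2): d=(4,-8) top-left  bias=+0
    (0,0)@(1, 1): e=[0,176,-44] → ·  [on edge]
    (3,1)@(7, 3): e=[12,108,12] → █
    (4,1)@(9, 3): e=[6,98,28] → █
    (5,1)@(11, 3): e=[0,88,44] → ·  [on edge]
    (2,2)@(5, 5): e=[48,80,4] → █
    (5,2)@(11, 5): e=[30,50,52] → █
    (6,2)@(13, 5): e=[24,40,68] → █
    (7,2)@(15, 5): e=[18,30,84] → █
    (8,2)@(17, 5): e=[12,20,100] → █
    (9,2)@(19, 5): e=[6,10,116] → █
    (10,2)@(21, 5): e=[0,0,132] → ·  [on edge]
    (2,3)@(5, 7): e=[78,42,12] → █
  covered (17 px):
    · · · · · · · · · · · ·
    · · · █ █ · · · · · · ·
    · · █ █ █ █ █ █ █ █ · ·
    · · █ █ █ █ █ · · · · ·
    · █ █ · · · · · · · · ·
    · · · · · · · · · · · ·
T1:
  2·area = 50  (B↔C swapped to make it positive)
  edge (14, 3)→(12, 8): d=(-2,5) right/bottom  bias=-1
  edge (12, 8)→(2, 8): d=(-10,0) right/bottom  bias=-1
  edge (2, 8)→(14, 3): d=(12,-5) top-left  bias=+0
    (5,2)@(11, 5): e=[11,30,9] → █
    (6,2)@(13, 5): e=[1,30,19] → █
    (7,2)@(15, 5): e=[-9,30,29] → ·
    (2,3)@(5, 7): e=[37,10,3] → █
    (3,3)@(7, 7): e=[27,10,13] → █
    (4,3)@(9, 7): e=[17,10,23] → █
    (6,3)@(13, 7): e=[-3,10,43] → ·
    (2,4)@(5, 9): e=[33,-10,27] → ·
    (3,4)@(7, 9): e=[23,-10,37] → ·
    (4,4)@(9, 9): e=[13,-10,47] → ·
    (5,4)@(11, 9): e=[3,-10,57] → ·
  covered (6 px):
    · · · · · · · · · · · ·
    · · · · · · · · · · · ·
    · · · · · █ █ · · · · ·
    · · █ █ █ █ · · · · · ·
    · · · · · · · · · · · ·
    · · · · · · · · · · · ·
T2:
  2·area = 96  (B↔C swapped to make it positive)
  edge (0, 10)→(0, 6): d=(0,-4) top-left  bias=+0
  edge (0, 6)→(24, 7): d=(24,1) right/bottom  bias=-1
  edge (24, 7)→(0, 10): d=(-24,3) right/bottom  bias=-1
    (0,3)@(1, 7): e=[4,23,69] → █
    (1,3)@(3, 7): e=[12,21,63] → █
    (2,3)@(5, 7): e=[20,19,57] → █
    (3,3)@(7, 7): e=[28,17,51] → █
    (4,3)@(9, 7): e=[36,15,45] → █
    (5,3)@(11, 7): e=[44,13,39] → █
    (6,3)@(13, 7): e=[52,11,33] → █
    (7,3)@(15, 7): e=[60,9,27] → █
    (8,3)@(17, 7): e=[68,7,21] → █
    (9,3)@(19, 7): e=[76,5,15] → █
    (10,3)@(21, 7): e=[84,3,9] → █
    (11,3)@(23, 7): e=[92,1,3] → █
  covered (16 px):
    · · · · · · · · · · · ·
    · · · · · · · · · · · ·
    · · · · · · · · · · · ·
    █ █ █ █ █ █ █ █ █ █ █ █
    █ █ █ █ · · · · · · · ·
    · · · · · · · · · · · ·

Z-buffer (winner per pixel, '.' = empty):
  . . . . . . . . . . . .
  . . . 0 0 . . . . . . .
  . . 0 0 0 1 1 0 0 0 . .
  2 2 2 2 2 2 2 2 2 2 2 2
  2 2 2 2 . . . . . . . .
  . . . . . . . . . . . .

Result: 0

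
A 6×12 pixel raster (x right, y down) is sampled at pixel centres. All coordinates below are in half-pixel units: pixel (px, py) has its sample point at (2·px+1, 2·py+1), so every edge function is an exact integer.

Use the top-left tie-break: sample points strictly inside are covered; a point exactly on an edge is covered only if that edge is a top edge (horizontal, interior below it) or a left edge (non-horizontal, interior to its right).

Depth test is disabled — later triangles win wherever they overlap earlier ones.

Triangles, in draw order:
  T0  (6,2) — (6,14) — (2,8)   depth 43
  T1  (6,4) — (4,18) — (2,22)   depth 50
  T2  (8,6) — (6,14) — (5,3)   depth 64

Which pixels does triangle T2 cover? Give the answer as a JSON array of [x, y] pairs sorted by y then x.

T0:
  2·area = 48
  edge (6, 2)→(6, 14): d=(0,12) right/bottom  bias=-1
  edge (6, 14)→(2, 8): d=(-4,-6) top-left  bias=+0
  edge (2, 8)→(6, 2): d=(4,-6) top-left  bias=+0
    (2,2)@(5, 5): e=[12,30,6] → X
    (3,2)@(7, 5): e=[-12,42,18] → .
    (1,3)@(3, 7): e=[36,10,2] → X
    (3,3)@(7, 7): e=[-12,34,26] → .
    (1,4)@(3, 9): e=[36,2,10] → X
    (3,4)@(7, 9): e=[-12,26,34] → .
    (1,5)@(3, 11): e=[36,-6,18] → .
    (2,5)@(5, 11): e=[12,6,30] → X
    (3,5)@(7, 11): e=[-12,18,42] → .
    (2,6)@(5, 13): e=[12,-2,38] → .
  covered (6 px):
    . . . . . .
    . . . . . .
    . . X . . .
    . X X . . .
    . X X . . .
    . . X . . .
    . . . . . .
    . . . . . .
    . . . . . .
    . . . . . .
    . . . . . .
    . . . . . .
T1:
  2·area = 20
  edge (6, 4)→(4, 18): d=(-2,14) right/bottom  bias=-1
  edge (4, 18)→(2, 22): d=(-2,4) right/bottom  bias=-1
  edge (2, 22)→(6, 4): d=(4,-18) top-left  bias=+0
    (2,4)@(5, 9): e=[4,14,2] → X
    (3,4)@(7, 9): e=[-24,6,38] → .
    (2,5)@(5, 11): e=[0,10,10] → .  [on edge]
    (1,9)@(3, 19): e=[12,2,6] → X
    (2,9)@(5, 19): e=[-16,-6,42] → .
    (1,10)@(3, 21): e=[8,-2,14] → .
  covered (2 px):
    . . . . . .
    . . . . . .
    . . . . . .
    . . . . . .
    . . X . . .
    . . . . . .
    . . . . . .
    . . . . . .
    . . . . . .
    . X . . . .
    . . . . . .
    . . . . . .
T2:
  2·area = 30
  edge (8, 6)→(6, 14): d=(-2,8) right/bottom  bias=-1
  edge (6, 14)→(5, 3): d=(-1,-11) top-left  bias=+0
  edge (5, 3)→(8, 6): d=(3,3) right/bottom  bias=-1
    (1,0)@(3, 1): e=[50,-20,0] → .  [on edge]
    (2,1)@(5, 3): e=[30,0,0] → .  [on edge]
    (3,2)@(7, 5): e=[10,20,0] → .  [on edge]
    (3,3)@(7, 7): e=[6,18,6] → X
    (4,3)@(9, 7): e=[-10,40,0] → .  [on edge]
    (3,4)@(7, 9): e=[2,16,12] → X
    (4,4)@(9, 9): e=[-14,38,6] → .
    (5,4)@(11, 9): e=[-30,60,0] → .  [on edge]
    (3,5)@(7, 11): e=[-2,14,18] → .
  covered (2 px):
    . . . . . .
    . . . . . .
    . . . . . .
    . . . X . .
    . . . X . .
    . . . . . .
    . . . . . .
    . . . . . .
    . . . . . .
    . . . . . .
    . . . . . .
    . . . . . .

Final: [[3,3],[3,4]]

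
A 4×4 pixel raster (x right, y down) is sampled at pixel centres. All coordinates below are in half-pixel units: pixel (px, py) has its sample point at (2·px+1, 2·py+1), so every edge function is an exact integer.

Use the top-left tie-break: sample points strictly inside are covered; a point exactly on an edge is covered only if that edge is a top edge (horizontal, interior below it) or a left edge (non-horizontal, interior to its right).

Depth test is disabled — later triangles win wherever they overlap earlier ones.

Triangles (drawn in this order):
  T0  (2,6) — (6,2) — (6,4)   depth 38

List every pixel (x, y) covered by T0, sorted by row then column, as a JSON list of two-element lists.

T0:
  2·area = 8
  edge (2, 6)→(6, 2): d=(4,-4) top-left  bias=+0
  edge (6, 2)→(6, 4): d=(0,2) right/bottom  bias=-1
  edge (6, 4)→(2, 6): d=(-4,2) right/bottom  bias=-1
    (3,0)@(7, 1): e=[0,-2,10] → .  [on edge]
    (2,1)@(5, 3): e=[0,2,6] → X  [on edge]
    (3,1)@(7, 3): e=[8,-2,2] → .
    (1,2)@(3, 5): e=[0,6,2] → X  [on edge]
    (2,2)@(5, 5): e=[8,2,-2] → .
    (0,3)@(1, 7): e=[0,10,-2] → .  [on edge]
    (1,3)@(3, 7): e=[8,6,-6] → .
  covered (2 px):
    . . . .
    . . X .
    . X . .
    . . . .

Answer: [[2,1],[1,2]]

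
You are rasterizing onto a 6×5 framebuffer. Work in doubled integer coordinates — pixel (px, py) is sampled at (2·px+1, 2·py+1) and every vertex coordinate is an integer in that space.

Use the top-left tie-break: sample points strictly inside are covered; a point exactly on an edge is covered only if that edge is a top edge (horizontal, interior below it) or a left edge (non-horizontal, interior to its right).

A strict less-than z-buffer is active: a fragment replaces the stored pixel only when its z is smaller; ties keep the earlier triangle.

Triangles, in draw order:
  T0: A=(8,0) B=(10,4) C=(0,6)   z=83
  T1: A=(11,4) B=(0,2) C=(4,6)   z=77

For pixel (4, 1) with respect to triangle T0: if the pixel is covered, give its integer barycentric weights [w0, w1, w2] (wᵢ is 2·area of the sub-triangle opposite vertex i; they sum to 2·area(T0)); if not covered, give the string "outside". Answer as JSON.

T0:
  2·area = 44
  edge (8, 0)→(10, 4): d=(2,4) right/bottom  bias=-1
  edge (10, 4)→(0, 6): d=(-10,2) right/bottom  bias=-1
  edge (0, 6)→(8, 0): d=(8,-6) top-left  bias=+0
    (3,0)@(7, 1): e=[6,36,2] → X
    (4,0)@(9, 1): e=[-2,32,14] → .
    (2,1)@(5, 3): e=[18,20,6] → X
    (4,1)@(9, 3): e=[2,12,30] → X
    (5,1)@(11, 3): e=[-6,8,42] → .
    (1,2)@(3, 5): e=[30,4,10] → X
    (2,2)@(5, 5): e=[22,0,22] → .  [on edge]
    (3,2)@(7, 5): e=[14,-4,34] → .
    (4,2)@(9, 5): e=[6,-8,46] → .
    (1,3)@(3, 7): e=[34,-16,26] → .
  covered (5 px):
    . . . X . .
    . . X X X .
    . X . . . .
    . . . . . .
    . . . . . .
T1:
  2·area = 36  (B↔C swapped to make it positive)
  edge (11, 4)→(4, 6): d=(-7,2) right/bottom  bias=-1
  edge (4, 6)→(0, 2): d=(-4,-4) top-left  bias=+0
  edge (0, 2)→(11, 4): d=(11,2) right/bottom  bias=-1
    (0,1)@(1, 3): e=[27,0,9] → X  [on edge]
    (1,1)@(3, 3): e=[23,8,5] → X
    (2,1)@(5, 3): e=[19,16,1] → X
    (3,1)@(7, 3): e=[15,24,-3] → .
    (0,2)@(1, 5): e=[13,-8,31] → .
    (1,2)@(3, 5): e=[9,0,27] → X  [on edge]
    (3,2)@(7, 5): e=[1,16,19] → X
    (4,2)@(9, 5): e=[-3,24,15] → .
    (1,3)@(3, 7): e=[-5,-8,49] → .
    (2,3)@(5, 7): e=[-9,0,45] → .  [on edge]
    (3,3)@(7, 7): e=[-13,8,41] → .
    (3,4)@(7, 9): e=[-27,0,63] → .  [on edge]
  covered (6 px):
    . . . . . .
    X X X . . .
    . X X X . .
    . . . . . .
    . . . . . .

Final: [12,30,2]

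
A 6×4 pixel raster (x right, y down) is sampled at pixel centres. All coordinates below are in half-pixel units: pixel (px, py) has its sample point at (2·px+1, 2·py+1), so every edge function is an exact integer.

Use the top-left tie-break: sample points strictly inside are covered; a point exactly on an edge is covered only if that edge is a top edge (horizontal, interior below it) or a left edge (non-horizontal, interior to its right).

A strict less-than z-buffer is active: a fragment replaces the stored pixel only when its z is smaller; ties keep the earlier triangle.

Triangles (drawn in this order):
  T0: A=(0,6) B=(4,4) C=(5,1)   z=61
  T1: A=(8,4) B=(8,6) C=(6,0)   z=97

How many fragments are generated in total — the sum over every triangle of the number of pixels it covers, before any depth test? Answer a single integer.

T0:
  2·area = 10  (B↔C swapped to make it positive)
  edge (0, 6)→(5, 1): d=(5,-5) top-left  bias=+0
  edge (5, 1)→(4, 4): d=(-1,3) right/bottom  bias=-1
  edge (4, 4)→(0, 6): d=(-4,2) right/bottom  bias=-1
    (2,0)@(5, 1): e=[0,0,10] → ·  [on edge]
    (1,1)@(3, 3): e=[0,4,6] → █  [on edge]
    (2,1)@(5, 3): e=[10,-2,2] → ·
    (0,2)@(1, 5): e=[0,8,2] → █  [on edge]
    (1,2)@(3, 5): e=[10,2,-2] → ·
    (0,3)@(1, 7): e=[10,6,-6] → ·
    (1,3)@(3, 7): e=[20,0,-10] → ·  [on edge]
  covered (2 px):
    · · · · · ·
    · █ · · · ·
    █ · · · · ·
    · · · · · ·
T1:
  2·area = 4
  edge (8, 4)→(8, 6): d=(0,2) right/bottom  bias=-1
  edge (8, 6)→(6, 0): d=(-2,-6) top-left  bias=+0
  edge (6, 0)→(8, 4): d=(2,4) right/bottom  bias=-1
    (3,1)@(7, 3): e=[2,0,2] → █  [on edge]
    (4,1)@(9, 3): e=[-2,12,-6] → ·
    (3,2)@(7, 5): e=[2,-4,6] → ·
  covered (1 px):
    · · · · · ·
    · · · █ · ·
    · · · · · ·
    · · · · · ·

Result: 3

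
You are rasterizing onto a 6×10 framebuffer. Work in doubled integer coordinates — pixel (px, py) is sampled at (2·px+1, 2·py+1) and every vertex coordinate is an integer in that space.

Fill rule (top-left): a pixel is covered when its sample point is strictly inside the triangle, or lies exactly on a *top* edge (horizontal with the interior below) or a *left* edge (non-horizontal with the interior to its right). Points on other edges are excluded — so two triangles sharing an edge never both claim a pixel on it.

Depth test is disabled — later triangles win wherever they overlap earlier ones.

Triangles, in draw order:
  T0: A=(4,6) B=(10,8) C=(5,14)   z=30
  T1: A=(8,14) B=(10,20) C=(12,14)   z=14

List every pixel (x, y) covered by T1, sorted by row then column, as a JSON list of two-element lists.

T0:
  2·area = 46
  edge (4, 6)→(10, 8): d=(6,2) right/bottom  bias=-1
  edge (10, 8)→(5, 14): d=(-5,6) right/bottom  bias=-1
  edge (5, 14)→(4, 6): d=(-1,-8) top-left  bias=+0
    (0,2)@(1, 5): e=[0,69,-23] → .  [on edge]
    (2,3)@(5, 7): e=[4,35,7] → X
    (3,3)@(7, 7): e=[0,23,23] → .  [on edge]
    (2,4)@(5, 9): e=[16,25,5] → X
    (3,4)@(7, 9): e=[12,13,21] → X
    (4,4)@(9, 9): e=[8,1,37] → X
    (5,4)@(11, 9): e=[4,-11,53] → .
    (2,5)@(5, 11): e=[28,15,3] → X
    (4,5)@(9, 11): e=[20,-9,35] → .
    (2,6)@(5, 13): e=[40,5,1] → X
    (3,6)@(7, 13): e=[36,-7,17] → .
    (2,7)@(5, 15): e=[52,-5,-1] → .
  covered (7 px):
    . . . . . .
    . . . . . .
    . . . . . .
    . . X . . .
    . . X X X .
    . . X X . .
    . . X . . .
    . . . . . .
    . . . . . .
    . . . . . .
T1:
  2·area = 24  (B↔C swapped to make it positive)
  edge (8, 14)→(12, 14): d=(4,0) top-left  bias=+0
  edge (12, 14)→(10, 20): d=(-2,6) right/bottom  bias=-1
  edge (10, 20)→(8, 14): d=(-2,-6) top-left  bias=+0
    (2,2)@(5, 5): e=[-36,60,0] → .  [on edge]
    (3,5)@(7, 11): e=[-12,36,0] → .  [on edge]
    (4,7)@(9, 15): e=[4,16,4] → X
    (5,7)@(11, 15): e=[4,4,16] → X
    (4,8)@(9, 17): e=[12,12,0] → X  [on edge]
    (5,8)@(11, 17): e=[12,0,12] → .  [on edge]
    (4,9)@(9, 19): e=[20,8,-4] → .
  covered (3 px):
    . . . . . .
    . . . . . .
    . . . . . .
    . . . . . .
    . . . . . .
    . . . . . .
    . . . . . .
    . . . . X X
    . . . . X .
    . . . . . .

Final: [[4,7],[5,7],[4,8]]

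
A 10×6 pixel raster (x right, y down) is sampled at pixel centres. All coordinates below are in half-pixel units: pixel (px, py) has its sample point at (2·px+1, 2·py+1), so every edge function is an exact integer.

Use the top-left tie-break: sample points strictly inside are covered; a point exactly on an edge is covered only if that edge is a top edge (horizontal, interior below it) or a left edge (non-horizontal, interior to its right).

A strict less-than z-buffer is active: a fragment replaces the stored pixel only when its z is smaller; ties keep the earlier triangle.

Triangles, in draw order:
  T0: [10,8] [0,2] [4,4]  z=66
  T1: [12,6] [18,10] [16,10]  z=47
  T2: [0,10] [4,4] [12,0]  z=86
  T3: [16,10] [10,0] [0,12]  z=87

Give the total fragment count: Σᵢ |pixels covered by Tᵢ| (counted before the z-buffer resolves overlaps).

T0:
  2·area = 4
  edge (10, 8)→(0, 2): d=(-10,-6) top-left  bias=+0
  edge (0, 2)→(4, 4): d=(4,2) right/bottom  bias=-1
  edge (4, 4)→(10, 8): d=(6,4) right/bottom  bias=-1
    (2,2)@(5, 5): e=[0,2,2] → █  [on edge]
    (3,2)@(7, 5): e=[12,-2,-6] → ·
    (2,3)@(5, 7): e=[-20,10,14] → ·
    (7,5)@(15, 11): e=[0,6,-2] → ·  [on edge]
  covered (1 px):
    · · · · · · · · · ·
    · · · · · · · · · ·
    · · █ · · · · · · ·
    · · · · · · · · · ·
    · · · · · · · · · ·
    · · · · · · · · · ·
T1:
  2·area = 8
  edge (12, 6)→(18, 10): d=(6,4) right/bottom  bias=-1
  edge (18, 10)→(16, 10): d=(-2,0) right/bottom  bias=-1
  edge (16, 10)→(12, 6): d=(-4,-4) top-left  bias=+0
    (3,0)@(7, 1): e=[-10,18,0] → ·  [on edge]
    (4,1)@(9, 3): e=[-6,14,0] → ·  [on edge]
    (5,2)@(11, 5): e=[-2,10,0] → ·  [on edge]
    (6,3)@(13, 7): e=[2,6,0] → █  [on edge]
    (7,3)@(15, 7): e=[-6,6,8] → ·
    (6,4)@(13, 9): e=[14,2,-8] → ·
    (7,4)@(15, 9): e=[6,2,0] → █  [on edge]
    (8,4)@(17, 9): e=[-2,2,8] → ·
    (7,5)@(15, 11): e=[18,-2,-8] → ·
    (8,5)@(17, 11): e=[10,-2,0] → ·  [on edge]
  covered (2 px):
    · · · · · · · · · ·
    · · · · · · · · · ·
    · · · · · · · · · ·
    · · · · · · █ · · ·
    · · · · · · · █ · ·
    · · · · · · · · · ·
T2:
  2·area = 32
  edge (0, 10)→(4, 4): d=(4,-6) top-left  bias=+0
  edge (4, 4)→(12, 0): d=(8,-4) top-left  bias=+0
  edge (12, 0)→(0, 10): d=(-12,10) right/bottom  bias=-1
    (3,1)@(7, 3): e=[14,4,14] → █
    (4,1)@(9, 3): e=[26,12,-6] → ·
    (2,2)@(5, 5): e=[10,12,10] → █
    (3,2)@(7, 5): e=[22,20,-10] → ·
    (1,3)@(3, 7): e=[6,20,6] → █
    (2,3)@(5, 7): e=[18,28,-14] → ·
    (0,4)@(1, 9): e=[2,28,2] → █
    (1,4)@(3, 9): e=[14,36,-18] → ·
    (0,5)@(1, 11): e=[10,44,-22] → ·
  covered (4 px):
    · · · · · · · · · ·
    · · · █ · · · · · ·
    · · █ · · · · · · ·
    · █ · · · · · · · ·
    █ · · · · · · · · ·
    · · · · · · · · · ·
T3:
  2·area = 172  (B↔C swapped to make it positive)
  edge (16, 10)→(0, 12): d=(-16,2) right/bottom  bias=-1
  edge (0, 12)→(10, 0): d=(10,-12) top-left  bias=+0
  edge (10, 0)→(16, 10): d=(6,10) right/bottom  bias=-1
    (4,1)@(9, 3): e=[126,18,28] → █
    (5,1)@(11, 3): e=[122,42,8] → █
    (6,1)@(13, 3): e=[118,66,-12] → ·
    (3,2)@(7, 5): e=[98,14,60] → █
    (6,2)@(13, 5): e=[86,86,0] → ·  [on edge]
    (2,3)@(5, 7): e=[70,10,92] → █
    (6,3)@(13, 7): e=[54,106,12] → █
    (7,3)@(15, 7): e=[50,130,-8] → ·
    (1,4)@(3, 9): e=[42,6,124] → █
    (7,4)@(15, 9): e=[18,150,4] → █
    (8,4)@(17, 9): e=[14,174,-16] → ·
    (0,5)@(1, 11): e=[14,2,156] → █
  covered (21 px):
    · · · · · · · · · ·
    · · · · █ █ · · · ·
    · · · █ █ █ · · · ·
    · · █ █ █ █ █ · · ·
    · █ █ █ █ █ █ █ · ·
    █ █ █ █ · · · · · ·

Answer: 28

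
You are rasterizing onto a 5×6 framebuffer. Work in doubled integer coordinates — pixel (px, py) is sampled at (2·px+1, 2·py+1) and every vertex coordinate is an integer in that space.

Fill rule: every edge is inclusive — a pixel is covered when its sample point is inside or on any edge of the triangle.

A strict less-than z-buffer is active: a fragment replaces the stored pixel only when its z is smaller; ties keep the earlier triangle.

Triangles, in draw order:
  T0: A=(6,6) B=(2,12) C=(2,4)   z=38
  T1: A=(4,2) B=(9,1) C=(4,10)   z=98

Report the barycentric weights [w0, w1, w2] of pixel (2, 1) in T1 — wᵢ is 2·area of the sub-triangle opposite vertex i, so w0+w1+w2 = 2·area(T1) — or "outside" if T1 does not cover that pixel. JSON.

T0:
  2·area = 32
  edge (6, 6)→(2, 12): d=(-4,6) inclusive
  edge (2, 12)→(2, 4): d=(0,-8) inclusive
  edge (2, 4)→(6, 6): d=(4,2) inclusive
    (1,2)@(3, 5): e=[22,8,2] → #
    (2,2)@(5, 5): e=[10,24,-2] → ·
    (1,3)@(3, 7): e=[14,8,10] → #
    (2,3)@(5, 7): e=[2,24,6] → #
    (3,3)@(7, 7): e=[-10,40,2] → ·
    (1,4)@(3, 9): e=[6,8,18] → #
    (2,4)@(5, 9): e=[-6,24,14] → ·
    (1,5)@(3, 11): e=[-2,8,26] → ·
  covered (4 px):
    · · · · ·
    · · · · ·
    · # · · ·
    · # # · ·
    · # · · ·
    · · · · ·
T1:
  2·area = 40
  edge (4, 2)→(9, 1): d=(5,-1) inclusive
  edge (9, 1)→(4, 10): d=(-5,9) inclusive
  edge (4, 10)→(4, 2): d=(0,-8) inclusive
    (4,0)@(9, 1): e=[0,0,40] → #  [on edge]
    (2,1)@(5, 3): e=[6,26,8] → #
    (3,1)@(7, 3): e=[8,8,24] → #
    (4,1)@(9, 3): e=[10,-10,40] → ·
    (2,2)@(5, 5): e=[16,16,8] → #
    (3,2)@(7, 5): e=[18,-2,24] → ·
    (2,3)@(5, 7): e=[26,6,8] → #
    (3,3)@(7, 7): e=[28,-12,24] → ·
    (2,4)@(5, 9): e=[36,-4,8] → ·
  covered (5 px):
    · · · · #
    · · # # ·
    · · # · ·
    · · # · ·
    · · · · ·
    · · · · ·

Answer: [26,8,6]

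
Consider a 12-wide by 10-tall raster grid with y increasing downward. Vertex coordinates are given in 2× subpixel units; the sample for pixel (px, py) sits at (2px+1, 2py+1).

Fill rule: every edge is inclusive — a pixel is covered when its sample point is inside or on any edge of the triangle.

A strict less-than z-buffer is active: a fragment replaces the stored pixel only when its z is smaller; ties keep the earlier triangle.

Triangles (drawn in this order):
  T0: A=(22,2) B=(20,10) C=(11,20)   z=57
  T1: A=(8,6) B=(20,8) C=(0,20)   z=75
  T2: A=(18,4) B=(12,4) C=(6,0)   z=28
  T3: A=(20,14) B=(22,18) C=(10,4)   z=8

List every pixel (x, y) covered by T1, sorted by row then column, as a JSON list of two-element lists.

T0:
  2·area = 52
  edge (22, 2)→(20, 10): d=(-2,8) inclusive
  edge (20, 10)→(11, 20): d=(-9,10) inclusive
  edge (11, 20)→(22, 2): d=(11,-18) inclusive
    (10,2)@(21, 5): e=[2,35,15] → █
    (11,2)@(23, 5): e=[-14,15,51] → ·
    (9,3)@(19, 7): e=[14,37,1] → █
    (10,3)@(21, 7): e=[-2,17,37] → ·
    (9,4)@(19, 9): e=[10,19,23] → █
    (10,4)@(21, 9): e=[-6,-1,59] → ·
    (8,5)@(17, 11): e=[22,21,9] → █
    (10,5)@(21, 11): e=[-10,-19,81] → ·
    (8,6)@(17, 13): e=[18,3,31] → █
    (9,6)@(19, 13): e=[2,-17,67] → ·
    (7,7)@(15, 15): e=[30,5,17] → █
    (8,7)@(17, 15): e=[14,-15,53] → ·
  covered (8 px):
    · · · · · · · · · · · ·
    · · · · · · · · · · · ·
    · · · · · · · · · · █ ·
    · · · · · · · · · █ · ·
    · · · · · · · · · █ · ·
    · · · · · · · · █ █ · ·
    · · · · · · · · █ · · ·
    · · · · · · · █ · · · ·
    · · · · · · █ · · · · ·
    · · · · · · · · · · · ·
T1:
  2·area = 184
  edge (8, 6)→(20, 8): d=(12,2) inclusive
  edge (20, 8)→(0, 20): d=(-20,12) inclusive
  edge (0, 20)→(8, 6): d=(8,-14) inclusive
    (4,3)@(9, 7): e=[10,152,22] → █
    (5,3)@(11, 7): e=[6,128,50] → █
    (6,3)@(13, 7): e=[2,104,78] → █
    (7,3)@(15, 7): e=[-2,80,106] → ·
    (3,4)@(7, 9): e=[38,136,10] → █
    (7,4)@(15, 9): e=[22,40,122] → █
    (8,4)@(17, 9): e=[18,16,150] → █
    (9,4)@(19, 9): e=[14,-8,178] → ·
    (3,5)@(7, 11): e=[62,96,26] → █
    (7,5)@(15, 11): e=[46,0,138] → █  [on edge]
    (8,5)@(17, 11): e=[42,-24,166] → ·
    (2,6)@(5, 13): e=[90,80,14] → █
    (2,8)@(5, 17): e=[138,0,46] → █  [on edge]
  covered (24 px):
    · · · · · · · · · · · ·
    · · · · · · · · · · · ·
    · · · · · · · · · · · ·
    · · · · █ █ █ · · · · ·
    · · · █ █ █ █ █ █ · · ·
    · · · █ █ █ █ █ · · · ·
    · · █ █ █ █ · · · · · ·
    · █ █ █ · · · · · · · ·
    · █ █ · · · · · · · · ·
    █ · · · · · · · · · · ·
T2:
  2·area = 24
  edge (18, 4)→(12, 4): d=(-6,0) inclusive
  edge (12, 4)→(6, 0): d=(-6,-4) inclusive
  edge (6, 0)→(18, 4): d=(12,4) inclusive
    (4,0)@(9, 1): e=[18,6,0] → █  [on edge]
    (5,0)@(11, 1): e=[18,14,-8] → ·
    (4,1)@(9, 3): e=[6,-6,24] → ·
    (5,1)@(11, 3): e=[6,2,16] → █
    (6,1)@(13, 3): e=[6,10,8] → █
    (7,1)@(15, 3): e=[6,18,0] → █  [on edge]
    (8,1)@(17, 3): e=[6,26,-8] → ·
    (5,2)@(11, 5): e=[-6,-10,40] → ·
    (6,2)@(13, 5): e=[-6,-2,32] → ·
    (7,2)@(15, 5): e=[-6,6,24] → ·
    (10,2)@(21, 5): e=[-6,30,0] → ·  [on edge]
  covered (4 px):
    · · · · █ · · · · · · ·
    · · · · · █ █ █ · · · ·
    · · · · · · · · · · · ·
    · · · · · · · · · · · ·
    · · · · · · · · · · · ·
    · · · · · · · · · · · ·
    · · · · · · · · · · · ·
    · · · · · · · · · · · ·
    · · · · · · · · · · · ·
    · · · · · · · · · · · ·
T3:
  2·area = 20
  edge (20, 14)→(22, 18): d=(2,4) inclusive
  edge (22, 18)→(10, 4): d=(-12,-14) inclusive
  edge (10, 4)→(20, 14): d=(10,10) inclusive
    (3,0)@(7, 1): e=[26,-6,0] → ·  [on edge]
    (4,1)@(9, 3): e=[22,-2,0] → ·  [on edge]
    (5,2)@(11, 5): e=[18,2,0] → █  [on edge]
    (6,2)@(13, 5): e=[10,30,-20] → ·
    (5,3)@(11, 7): e=[22,-22,20] → ·
    (6,3)@(13, 7): e=[14,6,0] → █  [on edge]
    (7,3)@(15, 7): e=[6,34,-20] → ·
    (6,4)@(13, 9): e=[18,-18,20] → ·
    (7,4)@(15, 9): e=[10,10,0] → █  [on edge]
    (8,4)@(17, 9): e=[2,38,-20] → ·
    (7,5)@(15, 11): e=[14,-14,20] → ·
    (8,5)@(17, 11): e=[6,14,0] → █  [on edge]
    (9,6)@(19, 13): e=[2,18,0] → █  [on edge]
    (10,7)@(21, 15): e=[-2,22,0] → ·  [on edge]
    (11,8)@(23, 17): e=[-6,26,0] → ·  [on edge]
  covered (5 px):
    · · · · · · · · · · · ·
    · · · · · · · · · · · ·
    · · · · · █ · · · · · ·
    · · · · · · █ · · · · ·
    · · · · · · · █ · · · ·
    · · · · · · · · █ · · ·
    · · · · · · · · · █ · ·
    · · · · · · · · · · · ·
    · · · · · · · · · · · ·
    · · · · · · · · · · · ·

Result: [[4,3],[5,3],[6,3],[3,4],[4,4],[5,4],[6,4],[7,4],[8,4],[3,5],[4,5],[5,5],[6,5],[7,5],[2,6],[3,6],[4,6],[5,6],[1,7],[2,7],[3,7],[1,8],[2,8],[0,9]]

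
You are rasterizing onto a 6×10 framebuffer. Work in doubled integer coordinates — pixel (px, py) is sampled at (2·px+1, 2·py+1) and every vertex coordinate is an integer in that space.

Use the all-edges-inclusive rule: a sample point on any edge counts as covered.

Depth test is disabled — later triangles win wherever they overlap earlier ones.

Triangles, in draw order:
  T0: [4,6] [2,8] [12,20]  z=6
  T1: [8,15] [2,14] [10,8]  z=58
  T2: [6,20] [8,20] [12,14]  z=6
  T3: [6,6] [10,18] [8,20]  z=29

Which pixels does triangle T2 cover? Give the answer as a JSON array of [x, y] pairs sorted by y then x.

T0:
  2·area = 44  (B↔C swapped to make it positive)
  edge (4, 6)→(12, 20): d=(8,14) inclusive
  edge (12, 20)→(2, 8): d=(-10,-12) inclusive
  edge (2, 8)→(4, 6): d=(2,-2) inclusive
    (4,0)@(9, 1): e=[-110,154,0] → ·  [on edge]
    (3,1)@(7, 3): e=[-66,110,0] → ·  [on edge]
    (2,2)@(5, 5): e=[-22,66,0] → ·  [on edge]
    (1,3)@(3, 7): e=[22,22,0] → █  [on edge]
    (2,3)@(5, 7): e=[-6,46,4] → ·
    (0,4)@(1, 9): e=[66,-22,0] → ·  [on edge]
    (1,4)@(3, 9): e=[38,2,4] → █
    (2,4)@(5, 9): e=[10,26,8] → █
    (3,4)@(7, 9): e=[-18,50,12] → ·
    (1,5)@(3, 11): e=[54,-18,8] → ·
    (2,5)@(5, 11): e=[26,6,12] → █
    (3,5)@(7, 11): e=[-2,30,16] → ·
  covered (6 px):
    · · · · · ·
    · · · · · ·
    · · · · · ·
    · █ · · · ·
    · █ █ · · ·
    · · █ · · ·
    · · · █ · ·
    · · · · █ ·
    · · · · · ·
    · · · · · ·
T1:
  2·area = 44
  edge (8, 15)→(2, 14): d=(-6,-1) inclusive
  edge (2, 14)→(10, 8): d=(8,-6) inclusive
  edge (10, 8)→(8, 15): d=(-2,7) inclusive
    (4,4)@(9, 9): e=[37,2,5] → █
    (5,4)@(11, 9): e=[39,14,-9] → ·
    (3,5)@(7, 11): e=[23,6,15] → █
    (5,5)@(11, 11): e=[27,30,-13] → ·
    (2,6)@(5, 13): e=[9,10,25] → █
    (4,6)@(9, 13): e=[13,34,-3] → ·
    (2,7)@(5, 15): e=[-3,26,21] → ·
    (3,7)@(7, 15): e=[-1,38,7] → ·
  covered (5 px):
    · · · · · ·
    · · · · · ·
    · · · · · ·
    · · · · · ·
    · · · · █ ·
    · · · █ █ ·
    · · █ █ · ·
    · · · · · ·
    · · · · · ·
    · · · · · ·
T2:
  2·area = 12  (B↔C swapped to make it positive)
  edge (6, 20)→(12, 14): d=(6,-6) inclusive
  edge (12, 14)→(8, 20): d=(-4,6) inclusive
  edge (8, 20)→(6, 20): d=(-2,0) inclusive
    (5,7)@(11, 15): e=[0,2,10] → █  [on edge]
    (4,8)@(9, 17): e=[0,6,6] → █  [on edge]
    (5,8)@(11, 17): e=[12,-6,6] → ·
    (3,9)@(7, 19): e=[0,10,2] → █  [on edge]
    (4,9)@(9, 19): e=[12,-2,2] → ·
  covered (3 px):
    · · · · · ·
    · · · · · ·
    · · · · · ·
    · · · · · ·
    · · · · · ·
    · · · · · ·
    · · · · · ·
    · · · · · █
    · · · · █ ·
    · · · █ · ·
T3:
  2·area = 32
  edge (6, 6)→(10, 18): d=(4,12) inclusive
  edge (10, 18)→(8, 20): d=(-2,2) inclusive
  edge (8, 20)→(6, 6): d=(-2,-14) inclusive
    (2,1)@(5, 3): e=[0,40,-8] → ·  [on edge]
    (3,4)@(7, 9): e=[0,24,8] → █  [on edge]
    (4,4)@(9, 9): e=[-24,20,36] → ·
    (3,5)@(7, 11): e=[8,20,4] → █
    (4,5)@(9, 11): e=[-16,16,32] → ·
    (3,6)@(7, 13): e=[16,16,0] → █  [on edge]
    (4,6)@(9, 13): e=[-8,12,28] → ·
    (3,7)@(7, 15): e=[24,12,-4] → ·
    (4,7)@(9, 15): e=[0,8,24] → █  [on edge]
    (5,7)@(11, 15): e=[-24,4,52] → ·
    (4,8)@(9, 17): e=[8,4,20] → █
    (5,8)@(11, 17): e=[-16,0,48] → ·  [on edge]
    (4,9)@(9, 19): e=[16,0,16] → █  [on edge]
  covered (6 px):
    · · · · · ·
    · · · · · ·
    · · · · · ·
    · · · · · ·
    · · · █ · ·
    · · · █ · ·
    · · · █ · ·
    · · · · █ ·
    · · · · █ ·
    · · · · █ ·

Result: [[5,7],[4,8],[3,9]]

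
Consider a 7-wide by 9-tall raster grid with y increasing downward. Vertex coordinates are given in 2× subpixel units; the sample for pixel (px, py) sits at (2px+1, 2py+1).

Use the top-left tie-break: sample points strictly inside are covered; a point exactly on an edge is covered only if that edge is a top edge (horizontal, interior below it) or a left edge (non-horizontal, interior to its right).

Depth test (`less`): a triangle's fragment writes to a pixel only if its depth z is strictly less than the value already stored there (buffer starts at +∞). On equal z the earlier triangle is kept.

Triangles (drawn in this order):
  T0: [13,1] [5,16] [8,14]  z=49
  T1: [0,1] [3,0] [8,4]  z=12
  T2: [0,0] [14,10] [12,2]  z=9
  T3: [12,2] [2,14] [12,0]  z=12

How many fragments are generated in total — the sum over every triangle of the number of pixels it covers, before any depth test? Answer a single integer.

T0:
  2·area = 29  (B↔C swapped to make it positive)
  edge (13, 1)→(8, 14): d=(-5,13) right/bottom  bias=-1
  edge (8, 14)→(5, 16): d=(-3,2) right/bottom  bias=-1
  edge (5, 16)→(13, 1): d=(8,-15) top-left  bias=+0
    (6,0)@(13, 1): e=[0,29,0] → .  [on edge]
    (5,2)@(11, 5): e=[6,21,2] → X
    (6,2)@(13, 5): e=[-20,17,32] → .
    (5,3)@(11, 7): e=[-4,15,18] → .
    (4,4)@(9, 9): e=[12,13,4] → X
    (5,4)@(11, 9): e=[-14,9,34] → .
    (4,5)@(9, 11): e=[2,7,20] → X
    (5,5)@(11, 11): e=[-24,3,50] → .
    (3,6)@(7, 13): e=[18,5,6] → X
    (4,6)@(9, 13): e=[-8,1,36] → .
    (3,7)@(7, 15): e=[8,-1,22] → .
  covered (4 px):
    . . . . . . .
    . . . . . . .
    . . . . . X .
    . . . . . . .
    . . . . X . .
    . . . . X . .
    . . . X . . .
    . . . . . . .
    . . . . . . .
T1:
  2·area = 17
  edge (0, 1)→(3, 0): d=(3,-1) top-left  bias=+0
  edge (3, 0)→(8, 4): d=(5,4) right/bottom  bias=-1
  edge (8, 4)→(0, 1): d=(-8,-3) top-left  bias=+0
    (0,0)@(1, 1): e=[1,13,3] → X
    (1,0)@(3, 1): e=[3,5,9] → X
    (2,0)@(5, 1): e=[5,-3,15] → .
    (0,1)@(1, 3): e=[7,23,-13] → .
    (1,1)@(3, 3): e=[9,15,-7] → .
  covered (2 px):
    X X . . . . .
    . . . . . . .
    . . . . . . .
    . . . . . . .
    . . . . . . .
    . . . . . . .
    . . . . . . .
    . . . . . . .
    . . . . . . .
T2:
  2·area = 92  (B↔C swapped to make it positive)
  edge (0, 0)→(12, 2): d=(12,2) right/bottom  bias=-1
  edge (12, 2)→(14, 10): d=(2,8) right/bottom  bias=-1
  edge (14, 10)→(0, 0): d=(-14,-10) top-left  bias=+0
    (1,0)@(3, 1): e=[6,70,16] → X
    (2,0)@(5, 1): e=[2,54,36] → X
    (3,0)@(7, 1): e=[-2,38,56] → .
    (1,1)@(3, 3): e=[30,74,-12] → .
    (2,1)@(5, 3): e=[26,58,8] → X
    (3,1)@(7, 3): e=[22,42,28] → X
    (4,1)@(9, 3): e=[18,26,48] → X
    (5,1)@(11, 3): e=[14,10,68] → X
    (6,1)@(13, 3): e=[10,-6,88] → .
    (2,2)@(5, 5): e=[50,62,-20] → .
    (3,2)@(7, 5): e=[46,46,0] → X  [on edge]
    (6,2)@(13, 5): e=[34,-2,60] → .
  covered (12 px):
    . X X . . . .
    . . X X X X .
    . . . X X X .
    . . . . . X X
    . . . . . . X
    . . . . . . .
    . . . . . . .
    . . . . . . .
    . . . . . . .
T3:
  2·area = 20
  edge (12, 2)→(2, 14): d=(-10,12) right/bottom  bias=-1
  edge (2, 14)→(12, 0): d=(10,-14) top-left  bias=+0
  edge (12, 0)→(12, 2): d=(0,2) right/bottom  bias=-1
    (5,1)@(11, 3): e=[2,16,2] → X
    (6,1)@(13, 3): e=[-22,44,-2] → .
    (4,2)@(9, 5): e=[6,8,6] → X
    (5,2)@(11, 5): e=[-18,36,2] → .
    (3,3)@(7, 7): e=[10,0,10] → X  [on edge]
    (4,3)@(9, 7): e=[-14,28,6] → .
    (3,4)@(7, 9): e=[-10,20,10] → .
  covered (3 px):
    . . . . . . .
    . . . . . X .
    . . . . X . .
    . . . X . . .
    . . . . . . .
    . . . . . . .
    . . . . . . .
    . . . . . . .
    . . . . . . .

Final: 21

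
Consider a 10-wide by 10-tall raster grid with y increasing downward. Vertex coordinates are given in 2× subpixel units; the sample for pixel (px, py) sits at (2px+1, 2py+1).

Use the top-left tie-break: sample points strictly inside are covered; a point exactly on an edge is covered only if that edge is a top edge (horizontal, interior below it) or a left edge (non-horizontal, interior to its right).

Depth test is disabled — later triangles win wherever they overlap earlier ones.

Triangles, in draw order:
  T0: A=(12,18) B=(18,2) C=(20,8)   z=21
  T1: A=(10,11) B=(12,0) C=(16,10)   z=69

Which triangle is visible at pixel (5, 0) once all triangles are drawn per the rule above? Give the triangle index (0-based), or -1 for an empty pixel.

T0:
  2·area = 68
  edge (12, 18)→(18, 2): d=(6,-16) top-left  bias=+0
  edge (18, 2)→(20, 8): d=(2,6) right/bottom  bias=-1
  edge (20, 8)→(12, 18): d=(-8,10) right/bottom  bias=-1
    (8,2)@(17, 5): e=[2,12,54] → X
    (9,2)@(19, 5): e=[34,0,34] → .  [on edge]
    (8,3)@(17, 7): e=[14,16,38] → X
    (9,3)@(19, 7): e=[46,4,18] → X
    (8,4)@(17, 9): e=[26,20,22] → X
    (7,5)@(15, 11): e=[6,36,26] → X
    (9,5)@(19, 11): e=[70,12,-14] → .
    (7,6)@(15, 13): e=[18,40,10] → X
    (8,6)@(17, 13): e=[50,28,-10] → .
    (7,7)@(15, 15): e=[30,44,-6] → .
  covered (8 px):
    . . . . . . . . . .
    . . . . . . . . . .
    . . . . . . . . X .
    . . . . . . . . X X
    . . . . . . . . X X
    . . . . . . . X X .
    . . . . . . . X . .
    . . . . . . . . . .
    . . . . . . . . . .
    . . . . . . . . . .
T1:
  2·area = 64
  edge (10, 11)→(12, 0): d=(2,-11) top-left  bias=+0
  edge (12, 0)→(16, 10): d=(4,10) right/bottom  bias=-1
  edge (16, 10)→(10, 11): d=(-6,1) right/bottom  bias=-1
    (6,1)@(13, 3): e=[17,2,45] → X
    (7,1)@(15, 3): e=[39,-18,43] → .
    (6,2)@(13, 5): e=[21,10,33] → X
    (7,2)@(15, 5): e=[43,-10,31] → .
    (5,3)@(11, 7): e=[3,38,23] → X
    (7,3)@(15, 7): e=[47,-2,19] → .
    (5,4)@(11, 9): e=[7,46,11] → X
    (7,4)@(15, 9): e=[51,6,7] → X
    (8,4)@(17, 9): e=[73,-14,5] → .
    (5,5)@(11, 11): e=[11,54,-1] → .
    (6,5)@(13, 11): e=[33,34,-3] → .
    (7,5)@(15, 11): e=[55,14,-5] → .
  covered (7 px):
    . . . . . . . . . .
    . . . . . . X . . .
    . . . . . . X . . .
    . . . . . X X . . .
    . . . . . X X X . .
    . . . . . . . . . .
    . . . . . . . . . .
    . . . . . . . . . .
    . . . . . . . . . .
    . . . . . . . . . .

Z-buffer (winner per pixel, '.' = empty):
  . . . . . . . . . .
  . . . . . . 1 . . .
  . . . . . . 1 . 0 .
  . . . . . 1 1 . 0 0
  . . . . . 1 1 1 0 0
  . . . . . . . 0 0 .
  . . . . . . . 0 . .
  . . . . . . . . . .
  . . . . . . . . . .
  . . . . . . . . . .

Final: -1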